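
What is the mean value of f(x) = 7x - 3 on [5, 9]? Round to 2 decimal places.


Average value = 1/(b-a) * integral from a to b of f(x) dx
First compute the integral of 7x - 3:
F(x) = (7/2)x^2 - 3x
F(9) = 7/2 * 81 - 3 * 9 = 513/2
F(5) = 7/2 * 25 - 3 * 5 = 145/2
Integral = 513/2 - 145/2 = 184
Average = 184 / (9 - 5) = 184 / 4
= 46 = 46.00

46.00


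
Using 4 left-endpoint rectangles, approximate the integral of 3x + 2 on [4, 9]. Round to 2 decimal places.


Left Riemann sum uses left endpoints of each subinterval.
Interval: [4, 9], n = 4
dx = (9 - 4) / 4 = 5/4
Left endpoints: [4, 21/4, 13/2, 31/4]
f values: [14, 71/4, 43/2, 101/4]
Sum = dx * (sum of f values)
= 5/4 * 157/2
= 785/8 ≈ 98.13

98.13


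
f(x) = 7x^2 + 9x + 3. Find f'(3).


Differentiate term by term using power and sum rules:
f(x) = 7x^2 + 9x + 3
f'(x) = 14x + 9
Substitute x = 3:
f'(3) = 14 * 3 + 9
= 42 + 9
= 51

51


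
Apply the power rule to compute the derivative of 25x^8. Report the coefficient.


We apply the power rule: d/dx [ax^n] = a*n * x^(n-1)
d/dx [25x^8]
= 25 * 8 * x^(8-1)
= 200x^7
The coefficient is 200

200


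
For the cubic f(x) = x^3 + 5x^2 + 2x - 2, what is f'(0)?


Differentiate f(x) = x^3 + 5x^2 + 2x - 2 term by term:
f'(x) = 3x^2 + 10x + 2
Substitute x = 0:
f'(0) = 3 * 0^2 + 10 * 0 + 2
= 0 + 0 + 2
= 2

2


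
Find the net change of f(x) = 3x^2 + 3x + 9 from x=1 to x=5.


Net change = f(b) - f(a)
f(x) = 3x^2 + 3x + 9
Compute f(5):
f(5) = 3 * 5^2 + 3 * 5 + 9
= 75 + 15 + 9
= 99
Compute f(1):
f(1) = 3 * 1^2 + 3 * 1 + 9
= 3 + 3 + 9
= 15
Net change = 99 - 15 = 84

84


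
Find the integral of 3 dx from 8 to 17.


The integral of a constant k over [a, b] equals k * (b - a).
integral from 8 to 17 of 3 dx
= 3 * (17 - 8)
= 3 * 9
= 27

27


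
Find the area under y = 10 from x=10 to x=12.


The area under a constant function y = 10 is a rectangle.
Width = 12 - 10 = 2
Height = 10
Area = width * height
= 2 * 10
= 20

20


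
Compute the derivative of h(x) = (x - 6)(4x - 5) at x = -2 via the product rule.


Let u(x) = x - 6 and v(x) = 4x - 5
u'(x) = 1
v'(x) = 4
Product rule: h'(x) = u'(x)*v(x) + u(x)*v'(x)
= 1 * (4x - 5) + (x - 6) * 4
At x = -2:
u(-2) = 1 * (-2) - 6 = -8
v(-2) = 4 * (-2) - 5 = -13
h'(-2) = 1 * (-13) + (-8) * 4
= -13 - 32
= -45

-45


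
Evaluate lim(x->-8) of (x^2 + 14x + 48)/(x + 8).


Direct substitution gives 0/0, so we factor the numerator.
Factor: (x^2 + 14x + 48) = (x + 8)(x + 6)
Cancel the common factor (x + 8):
(x^2 + 14x + 48)/(x + 8) = (x + 6)
Now substitute x = -8:
= (-8) - (-6) = -2

-2


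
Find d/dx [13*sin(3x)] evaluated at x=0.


Apply the chain rule to differentiate 13*sin(3x):
d/dx [13*sin(3x)]
= 13 * cos(3x) * d/dx(3x)
= 13 * 3 * cos(3x)
= 39 * cos(3x)
Evaluate at x = 0:
= 39 * cos(0)
= 39 * 1
= 39

39


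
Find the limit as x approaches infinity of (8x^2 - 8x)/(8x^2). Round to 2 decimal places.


For limits at infinity with equal-degree polynomials,
we compare leading coefficients.
Numerator leading term: 8x^2
Denominator leading term: 8x^2
Divide both by x^2:
lim = (8 - 8/x) / (8)
As x -> infinity, the 1/x and 1/x^2 terms vanish:
= 8/8 = 1 = 1.00

1.00


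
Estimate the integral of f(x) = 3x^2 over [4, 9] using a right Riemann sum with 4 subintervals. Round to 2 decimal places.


Right Riemann sum uses right endpoints of each subinterval.
Interval: [4, 9], n = 4
dx = (9 - 4) / 4 = 5/4
Right endpoints: [21/4, 13/2, 31/4, 9]
f values: [1323/16, 507/4, 2883/16, 243]
Sum = dx * (sum of f values)
= 5/4 * 5061/8
= 25305/32 ≈ 790.78

790.78


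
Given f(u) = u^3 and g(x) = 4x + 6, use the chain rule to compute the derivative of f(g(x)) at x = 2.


Using the chain rule: (f(g(x)))' = f'(g(x)) * g'(x)
First, find g(2):
g(2) = 4 * 2 + 6 = 14
Next, f'(u) = 3u^2
And g'(x) = 4
So f'(g(2)) * g'(2)
= 3 * 14^2 * 4
= 3 * 196 * 4
= 2352

2352


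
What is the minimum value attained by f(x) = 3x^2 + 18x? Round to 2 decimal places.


For a quadratic f(x) = ax^2 + bx + c with a > 0, the minimum is at the vertex.
Vertex x-coordinate: x = -b/(2a)
x = -(18) / (2 * 3)
x = -18/6 = -3
Substitute back to find the minimum value:
f(-3) = 3 * (-3)^2 + 18 * (-3) + 0
= 27 - 54 + 0
= -27 = -27.00

-27.00


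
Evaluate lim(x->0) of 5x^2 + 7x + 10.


Since polynomials are continuous, we use direct substitution.
lim(x->0) of 5x^2 + 7x + 10
= 5 * 0^2 + 7 * 0 + 10
= 0 + 0 + 10
= 10

10


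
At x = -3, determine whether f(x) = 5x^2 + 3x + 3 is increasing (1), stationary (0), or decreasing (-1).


Compute f'(x) to determine behavior:
f'(x) = 10x + 3
f'(-3) = 10 * (-3) + 3
= -30 + 3
= -27
Since f'(-3) < 0, the function is decreasing (-1)

-1


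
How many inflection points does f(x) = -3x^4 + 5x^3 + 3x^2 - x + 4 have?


Inflection points occur where f''(x) = 0 and concavity changes.
f(x) = -3x^4 + 5x^3 + 3x^2 - x + 4
f'(x) = -12x^3 + 15x^2 + 6x - 1
f''(x) = -36x^2 + 30x + 6
This is a quadratic in x. Use the discriminant to count real roots.
Discriminant = (30)^2 - 4 * (-36) * 6
= 900 - (-864)
= 1764
Since discriminant > 0, f''(x) = 0 has 2 distinct real solutions.
A quadratic with two distinct real roots changes sign at each root, so concavity changes at both.
Number of inflection points: 2

2


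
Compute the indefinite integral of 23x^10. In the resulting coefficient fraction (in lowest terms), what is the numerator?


Apply the power rule for integration:
integral of ax^n dx = a/(n+1) * x^(n+1) + C
integral of 23x^10 dx
= 23/11 * x^11 + C
The coefficient in lowest terms is 23/11, and its numerator is 23

23


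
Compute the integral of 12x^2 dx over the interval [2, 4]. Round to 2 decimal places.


Find the antiderivative of 12x^2:
F(x) = 12/3 * x^3
Apply the Fundamental Theorem of Calculus:
F(4) - F(2)
= 12/3 * 4^3 - 12/3 * 2^3
= 12/3 * (64 - 8)
= 12/3 * 56
= 224 = 224.00

224.00


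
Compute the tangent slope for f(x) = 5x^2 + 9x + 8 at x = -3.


The slope of the tangent line equals f'(x) at the point.
f(x) = 5x^2 + 9x + 8
f'(x) = 10x + 9
At x = -3:
f'(-3) = 10 * (-3) + 9
= -30 + 9
= -21

-21


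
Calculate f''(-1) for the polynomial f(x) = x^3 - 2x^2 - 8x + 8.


First derivative:
f'(x) = 3x^2 - 4x - 8
Second derivative:
f''(x) = 6x - 4
Substitute x = -1:
f''(-1) = 6 * (-1) - 4
= -6 - 4
= -10

-10


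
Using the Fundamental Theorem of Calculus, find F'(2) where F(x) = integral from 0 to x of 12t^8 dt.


By the Fundamental Theorem of Calculus (Part 1):
If F(x) = integral from 0 to x of f(t) dt, then F'(x) = f(x)
Here f(t) = 12t^8
So F'(x) = 12x^8
Evaluate at x = 2:
F'(2) = 12 * 2^8
= 12 * 256
= 3072

3072


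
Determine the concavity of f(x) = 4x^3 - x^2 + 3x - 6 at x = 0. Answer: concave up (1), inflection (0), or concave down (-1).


Concavity is determined by the sign of f''(x).
f(x) = 4x^3 - x^2 + 3x - 6
f'(x) = 12x^2 - 2x + 3
f''(x) = 24x - 2
f''(0) = 24 * 0 - 2
= 0 - 2
= -2
Since f''(0) < 0, the function is concave down (-1)

-1


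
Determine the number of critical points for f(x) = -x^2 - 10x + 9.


Find where f'(x) = 0:
f'(x) = -2x - 10
Set f'(x) = 0:
-2x - 10 = 0
x = 10 / (-2) = -5
This is a linear equation in x, so there is exactly one solution.
Number of critical points: 1

1


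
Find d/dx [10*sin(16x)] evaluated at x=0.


Apply the chain rule to differentiate 10*sin(16x):
d/dx [10*sin(16x)]
= 10 * cos(16x) * d/dx(16x)
= 10 * 16 * cos(16x)
= 160 * cos(16x)
Evaluate at x = 0:
= 160 * cos(0)
= 160 * 1
= 160

160


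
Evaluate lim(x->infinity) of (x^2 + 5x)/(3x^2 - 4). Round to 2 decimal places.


For limits at infinity with equal-degree polynomials,
we compare leading coefficients.
Numerator leading term: x^2
Denominator leading term: 3x^2
Divide both by x^2:
lim = (1 + 5/x) / (3 - 4/x^2)
As x -> infinity, the 1/x and 1/x^2 terms vanish:
= 1/3 ≈ 0.33

0.33


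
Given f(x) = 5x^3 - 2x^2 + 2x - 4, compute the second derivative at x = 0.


First derivative:
f'(x) = 15x^2 - 4x + 2
Second derivative:
f''(x) = 30x - 4
Substitute x = 0:
f''(0) = 30 * 0 - 4
= 0 - 4
= -4

-4


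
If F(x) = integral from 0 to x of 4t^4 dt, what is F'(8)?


By the Fundamental Theorem of Calculus (Part 1):
If F(x) = integral from 0 to x of f(t) dt, then F'(x) = f(x)
Here f(t) = 4t^4
So F'(x) = 4x^4
Evaluate at x = 8:
F'(8) = 4 * 8^4
= 4 * 4096
= 16384

16384


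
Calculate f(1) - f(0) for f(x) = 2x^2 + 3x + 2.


Net change = f(b) - f(a)
f(x) = 2x^2 + 3x + 2
Compute f(1):
f(1) = 2 * 1^2 + 3 * 1 + 2
= 2 + 3 + 2
= 7
Compute f(0):
f(0) = 2 * 0^2 + 3 * 0 + 2
= 0 + 0 + 2
= 2
Net change = 7 - 2 = 5

5


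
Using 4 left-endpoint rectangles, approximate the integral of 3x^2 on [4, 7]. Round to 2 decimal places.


Left Riemann sum uses left endpoints of each subinterval.
Interval: [4, 7], n = 4
dx = (7 - 4) / 4 = 3/4
Left endpoints: [4, 19/4, 11/2, 25/4]
f values: [48, 1083/16, 363/4, 1875/16]
Sum = dx * (sum of f values)
= 3/4 * 2589/8
= 7767/32 ≈ 242.72

242.72


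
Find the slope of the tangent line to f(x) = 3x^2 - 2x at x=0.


The slope of the tangent line equals f'(x) at the point.
f(x) = 3x^2 - 2x
f'(x) = 6x - 2
At x = 0:
f'(0) = 6 * 0 - 2
= 0 - 2
= -2

-2


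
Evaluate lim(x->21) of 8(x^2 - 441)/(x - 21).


Direct substitution gives 0/0, so we factor the numerator.
Factor: 8(x^2 - 441) = 8 * (x - 21)(x + 21)
Cancel the common factor (x - 21):
8(x^2 - 441)/(x - 21) = 8 * (x + 21)
Now substitute x = 21:
= 8 * (21 + 21) = 336

336


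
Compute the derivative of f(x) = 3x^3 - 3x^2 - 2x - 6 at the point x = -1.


Differentiate f(x) = 3x^3 - 3x^2 - 2x - 6 term by term:
f'(x) = 9x^2 - 6x - 2
Substitute x = -1:
f'(-1) = 9 * (-1)^2 - 6 * (-1) - 2
= 9 + 6 - 2
= 13

13


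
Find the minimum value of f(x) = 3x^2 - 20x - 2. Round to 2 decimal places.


For a quadratic f(x) = ax^2 + bx + c with a > 0, the minimum is at the vertex.
Vertex x-coordinate: x = -b/(2a)
x = -(-20) / (2 * 3)
x = 20/6 = 10/3
Substitute back to find the minimum value:
f(10/3) = 3 * (10/3)^2 - 20 * (10/3) - 2
= 100/3 - 200/3 - 2
= -106/3 ≈ -35.33

-35.33


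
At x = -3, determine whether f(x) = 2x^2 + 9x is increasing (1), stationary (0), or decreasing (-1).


Compute f'(x) to determine behavior:
f'(x) = 4x + 9
f'(-3) = 4 * (-3) + 9
= -12 + 9
= -3
Since f'(-3) < 0, the function is decreasing (-1)

-1


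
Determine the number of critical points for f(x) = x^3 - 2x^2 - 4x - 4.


Find where f'(x) = 0:
f(x) = x^3 - 2x^2 - 4x - 4
f'(x) = 3x^2 - 4x - 4
This is a quadratic in x. Use the discriminant to count real roots.
Discriminant = (-4)^2 - 4 * 3 * (-4)
= 16 - (-48)
= 64
Since discriminant > 0, f'(x) = 0 has 2 real solutions.
Number of critical points: 2

2


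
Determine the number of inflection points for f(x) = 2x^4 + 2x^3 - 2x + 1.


Inflection points occur where f''(x) = 0 and concavity changes.
f(x) = 2x^4 + 2x^3 - 2x + 1
f'(x) = 8x^3 + 6x^2 - 2
f''(x) = 24x^2 + 12x
This is a quadratic in x. Use the discriminant to count real roots.
Discriminant = (12)^2 - 4 * 24 * 0
= 144 - 0
= 144
Since discriminant > 0, f''(x) = 0 has 2 distinct real solutions.
A quadratic with two distinct real roots changes sign at each root, so concavity changes at both.
Number of inflection points: 2

2


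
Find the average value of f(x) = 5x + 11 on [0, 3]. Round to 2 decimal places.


Average value = 1/(b-a) * integral from a to b of f(x) dx
First compute the integral of 5x + 11:
F(x) = (5/2)x^2 + 11x
F(3) = 5/2 * 9 + 11 * 3 = 111/2
F(0) = 5/2 * 0 + 11 * 0 = 0
Integral = 111/2 - 0 = 111/2
Average = (111/2) / (3 - 0) = (111/2) / 3
= 37/2 = 18.50

18.50


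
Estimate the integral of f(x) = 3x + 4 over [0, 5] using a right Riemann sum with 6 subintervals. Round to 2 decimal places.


Right Riemann sum uses right endpoints of each subinterval.
Interval: [0, 5], n = 6
dx = (5 - 0) / 6 = 5/6
Right endpoints: [5/6, 5/3, 5/2, 10/3, 25/6, 5]
f values: [13/2, 9, 23/2, 14, 33/2, 19]
Sum = dx * (sum of f values)
= 5/6 * 153/2
= 255/4 = 63.75

63.75


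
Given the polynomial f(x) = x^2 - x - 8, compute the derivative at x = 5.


Differentiate term by term using power and sum rules:
f(x) = x^2 - x - 8
f'(x) = 2x - 1
Substitute x = 5:
f'(5) = 2 * 5 - 1
= 10 - 1
= 9

9


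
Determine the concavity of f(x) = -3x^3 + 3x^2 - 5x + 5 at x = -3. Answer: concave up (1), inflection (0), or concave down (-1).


Concavity is determined by the sign of f''(x).
f(x) = -3x^3 + 3x^2 - 5x + 5
f'(x) = -9x^2 + 6x - 5
f''(x) = -18x + 6
f''(-3) = -18 * (-3) + 6
= 54 + 6
= 60
Since f''(-3) > 0, the function is concave up (1)

1


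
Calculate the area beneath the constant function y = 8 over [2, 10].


The area under a constant function y = 8 is a rectangle.
Width = 10 - 2 = 8
Height = 8
Area = width * height
= 8 * 8
= 64

64


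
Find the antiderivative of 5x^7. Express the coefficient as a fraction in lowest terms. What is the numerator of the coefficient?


Apply the power rule for integration:
integral of ax^n dx = a/(n+1) * x^(n+1) + C
integral of 5x^7 dx
= 5/8 * x^8 + C
The coefficient in lowest terms is 5/8, and its numerator is 5

5


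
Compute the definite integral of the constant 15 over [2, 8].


The integral of a constant k over [a, b] equals k * (b - a).
integral from 2 to 8 of 15 dx
= 15 * (8 - 2)
= 15 * 6
= 90

90


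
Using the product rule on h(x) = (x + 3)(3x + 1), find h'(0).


Let u(x) = x + 3 and v(x) = 3x + 1
u'(x) = 1
v'(x) = 3
Product rule: h'(x) = u'(x)*v(x) + u(x)*v'(x)
= 1 * (3x + 1) + (x + 3) * 3
At x = 0:
u(0) = 1 * 0 + 3 = 3
v(0) = 3 * 0 + 1 = 1
h'(0) = 1 * 1 + 3 * 3
= 1 + 9
= 10

10


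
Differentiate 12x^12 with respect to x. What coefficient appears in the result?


We apply the power rule: d/dx [ax^n] = a*n * x^(n-1)
d/dx [12x^12]
= 12 * 12 * x^(12-1)
= 144x^11
The coefficient is 144

144


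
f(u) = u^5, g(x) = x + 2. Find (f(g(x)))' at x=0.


Using the chain rule: (f(g(x)))' = f'(g(x)) * g'(x)
First, find g(0):
g(0) = 1 * 0 + 2 = 2
Next, f'(u) = 5u^4
And g'(x) = 1
So f'(g(0)) * g'(0)
= 5 * 2^4 * 1
= 5 * 16 * 1
= 80

80


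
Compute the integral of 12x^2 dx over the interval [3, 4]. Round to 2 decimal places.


Find the antiderivative of 12x^2:
F(x) = 12/3 * x^3
Apply the Fundamental Theorem of Calculus:
F(4) - F(3)
= 12/3 * 4^3 - 12/3 * 3^3
= 12/3 * (64 - 27)
= 12/3 * 37
= 148 = 148.00

148.00


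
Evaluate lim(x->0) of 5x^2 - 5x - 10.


Since polynomials are continuous, we use direct substitution.
lim(x->0) of 5x^2 - 5x - 10
= 5 * 0^2 - 5 * 0 - 10
= 0 + 0 - 10
= -10

-10


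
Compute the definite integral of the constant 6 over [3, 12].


The integral of a constant k over [a, b] equals k * (b - a).
integral from 3 to 12 of 6 dx
= 6 * (12 - 3)
= 6 * 9
= 54

54


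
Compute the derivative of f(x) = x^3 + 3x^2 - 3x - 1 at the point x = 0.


Differentiate f(x) = x^3 + 3x^2 - 3x - 1 term by term:
f'(x) = 3x^2 + 6x - 3
Substitute x = 0:
f'(0) = 3 * 0^2 + 6 * 0 - 3
= 0 + 0 - 3
= -3

-3


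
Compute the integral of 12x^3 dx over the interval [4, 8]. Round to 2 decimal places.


Find the antiderivative of 12x^3:
F(x) = 12/4 * x^4
Apply the Fundamental Theorem of Calculus:
F(8) - F(4)
= 12/4 * 8^4 - 12/4 * 4^4
= 12/4 * (4096 - 256)
= 12/4 * 3840
= 11520 = 11520.00

11520.00


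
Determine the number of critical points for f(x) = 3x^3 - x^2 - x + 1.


Find where f'(x) = 0:
f(x) = 3x^3 - x^2 - x + 1
f'(x) = 9x^2 - 2x - 1
This is a quadratic in x. Use the discriminant to count real roots.
Discriminant = (-2)^2 - 4 * 9 * (-1)
= 4 - (-36)
= 40
Since discriminant > 0, f'(x) = 0 has 2 real solutions.
Number of critical points: 2

2


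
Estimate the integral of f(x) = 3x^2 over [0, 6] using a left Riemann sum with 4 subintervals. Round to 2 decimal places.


Left Riemann sum uses left endpoints of each subinterval.
Interval: [0, 6], n = 4
dx = (6 - 0) / 4 = 3/2
Left endpoints: [0, 3/2, 3, 9/2]
f values: [0, 27/4, 27, 243/4]
Sum = dx * (sum of f values)
= 3/2 * 189/2
= 567/4 = 141.75

141.75


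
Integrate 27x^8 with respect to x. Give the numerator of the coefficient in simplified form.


Apply the power rule for integration:
integral of ax^n dx = a/(n+1) * x^(n+1) + C
integral of 27x^8 dx
= 27/9 * x^9 + C
= 3 * x^9 + C
The coefficient in lowest terms is 3 = 3/1, so its numerator is 3

3


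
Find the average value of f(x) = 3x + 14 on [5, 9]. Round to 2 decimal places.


Average value = 1/(b-a) * integral from a to b of f(x) dx
First compute the integral of 3x + 14:
F(x) = (3/2)x^2 + 14x
F(9) = 3/2 * 81 + 14 * 9 = 495/2
F(5) = 3/2 * 25 + 14 * 5 = 215/2
Integral = 495/2 - 215/2 = 140
Average = 140 / (9 - 5) = 140 / 4
= 35 = 35.00

35.00


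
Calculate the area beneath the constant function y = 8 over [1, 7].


The area under a constant function y = 8 is a rectangle.
Width = 7 - 1 = 6
Height = 8
Area = width * height
= 6 * 8
= 48

48


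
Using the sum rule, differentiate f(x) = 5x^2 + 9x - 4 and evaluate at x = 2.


Differentiate term by term using power and sum rules:
f(x) = 5x^2 + 9x - 4
f'(x) = 10x + 9
Substitute x = 2:
f'(2) = 10 * 2 + 9
= 20 + 9
= 29

29


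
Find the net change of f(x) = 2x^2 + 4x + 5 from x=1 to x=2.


Net change = f(b) - f(a)
f(x) = 2x^2 + 4x + 5
Compute f(2):
f(2) = 2 * 2^2 + 4 * 2 + 5
= 8 + 8 + 5
= 21
Compute f(1):
f(1) = 2 * 1^2 + 4 * 1 + 5
= 2 + 4 + 5
= 11
Net change = 21 - 11 = 10

10


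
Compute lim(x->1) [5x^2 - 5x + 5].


Since polynomials are continuous, we use direct substitution.
lim(x->1) of 5x^2 - 5x + 5
= 5 * 1^2 - 5 * 1 + 5
= 5 - 5 + 5
= 5

5


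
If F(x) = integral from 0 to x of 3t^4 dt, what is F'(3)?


By the Fundamental Theorem of Calculus (Part 1):
If F(x) = integral from 0 to x of f(t) dt, then F'(x) = f(x)
Here f(t) = 3t^4
So F'(x) = 3x^4
Evaluate at x = 3:
F'(3) = 3 * 3^4
= 3 * 81
= 243

243


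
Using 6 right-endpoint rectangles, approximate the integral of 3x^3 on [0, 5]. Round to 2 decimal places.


Right Riemann sum uses right endpoints of each subinterval.
Interval: [0, 5], n = 6
dx = (5 - 0) / 6 = 5/6
Right endpoints: [5/6, 5/3, 5/2, 10/3, 25/6, 5]
f values: [125/72, 125/9, 375/8, 1000/9, 15625/72, 375]
Sum = dx * (sum of f values)
= 5/6 * 6125/8
= 30625/48 ≈ 638.02

638.02


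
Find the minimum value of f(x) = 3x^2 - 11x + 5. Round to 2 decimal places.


For a quadratic f(x) = ax^2 + bx + c with a > 0, the minimum is at the vertex.
Vertex x-coordinate: x = -b/(2a)
x = -(-11) / (2 * 3)
x = 11/6
Substitute back to find the minimum value:
f(11/6) = 3 * (11/6)^2 - 11 * (11/6) + 5
= 121/12 - 121/6 + 5
= -61/12 ≈ -5.08

-5.08


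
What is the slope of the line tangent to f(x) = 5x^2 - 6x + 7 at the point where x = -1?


The slope of the tangent line equals f'(x) at the point.
f(x) = 5x^2 - 6x + 7
f'(x) = 10x - 6
At x = -1:
f'(-1) = 10 * (-1) - 6
= -10 - 6
= -16

-16


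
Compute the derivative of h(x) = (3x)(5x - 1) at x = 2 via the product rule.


Let u(x) = 3x and v(x) = 5x - 1
u'(x) = 3
v'(x) = 5
Product rule: h'(x) = u'(x)*v(x) + u(x)*v'(x)
= 3 * (5x - 1) + (3x) * 5
At x = 2:
u(2) = 3 * 2 + 0 = 6
v(2) = 5 * 2 - 1 = 9
h'(2) = 3 * 9 + 6 * 5
= 27 + 30
= 57

57


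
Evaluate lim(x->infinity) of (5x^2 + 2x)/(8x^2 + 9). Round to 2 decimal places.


For limits at infinity with equal-degree polynomials,
we compare leading coefficients.
Numerator leading term: 5x^2
Denominator leading term: 8x^2
Divide both by x^2:
lim = (5 + 2/x) / (8 + 9/x^2)
As x -> infinity, the 1/x and 1/x^2 terms vanish:
= 5/8 ≈ 0.63

0.63


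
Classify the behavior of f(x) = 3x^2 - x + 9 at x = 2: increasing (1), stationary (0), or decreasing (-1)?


Compute f'(x) to determine behavior:
f'(x) = 6x - 1
f'(2) = 6 * 2 - 1
= 12 - 1
= 11
Since f'(2) > 0, the function is increasing (1)

1


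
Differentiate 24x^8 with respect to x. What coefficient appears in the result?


We apply the power rule: d/dx [ax^n] = a*n * x^(n-1)
d/dx [24x^8]
= 24 * 8 * x^(8-1)
= 192x^7
The coefficient is 192

192


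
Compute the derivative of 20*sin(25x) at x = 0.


Apply the chain rule to differentiate 20*sin(25x):
d/dx [20*sin(25x)]
= 20 * cos(25x) * d/dx(25x)
= 20 * 25 * cos(25x)
= 500 * cos(25x)
Evaluate at x = 0:
= 500 * cos(0)
= 500 * 1
= 500

500


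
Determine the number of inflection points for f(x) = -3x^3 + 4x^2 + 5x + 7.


Inflection points occur where f''(x) = 0 and concavity changes.
f(x) = -3x^3 + 4x^2 + 5x + 7
f'(x) = -9x^2 + 8x + 5
f''(x) = -18x + 8
Set f''(x) = 0:
-18x + 8 = 0
x = -8 / (-18) = 4/9
Since f''(x) is linear (degree 1), it changes sign at this point.
Therefore there is exactly 1 inflection point.

1


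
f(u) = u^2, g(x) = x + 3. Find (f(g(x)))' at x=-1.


Using the chain rule: (f(g(x)))' = f'(g(x)) * g'(x)
First, find g(-1):
g(-1) = 1 * (-1) + 3 = 2
Next, f'(u) = 2u
And g'(x) = 1
So f'(g(-1)) * g'(-1)
= 2 * 2 * 1
= 4

4


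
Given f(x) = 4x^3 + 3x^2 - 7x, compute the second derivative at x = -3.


First derivative:
f'(x) = 12x^2 + 6x - 7
Second derivative:
f''(x) = 24x + 6
Substitute x = -3:
f''(-3) = 24 * (-3) + 6
= -72 + 6
= -66

-66


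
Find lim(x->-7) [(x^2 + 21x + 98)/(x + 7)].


Direct substitution gives 0/0, so we factor the numerator.
Factor: (x^2 + 21x + 98) = (x + 7)(x + 14)
Cancel the common factor (x + 7):
(x^2 + 21x + 98)/(x + 7) = (x + 14)
Now substitute x = -7:
= (-7) - (-14) = 7

7


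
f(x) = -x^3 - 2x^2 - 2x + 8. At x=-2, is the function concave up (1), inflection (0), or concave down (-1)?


Concavity is determined by the sign of f''(x).
f(x) = -x^3 - 2x^2 - 2x + 8
f'(x) = -3x^2 - 4x - 2
f''(x) = -6x - 4
f''(-2) = -6 * (-2) - 4
= 12 - 4
= 8
Since f''(-2) > 0, the function is concave up (1)

1


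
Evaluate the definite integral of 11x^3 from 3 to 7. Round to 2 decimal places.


Find the antiderivative of 11x^3:
F(x) = 11/4 * x^4
Apply the Fundamental Theorem of Calculus:
F(7) - F(3)
= 11/4 * 7^4 - 11/4 * 3^4
= 11/4 * (2401 - 81)
= 11/4 * 2320
= 6380 = 6380.00

6380.00


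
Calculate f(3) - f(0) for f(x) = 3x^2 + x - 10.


Net change = f(b) - f(a)
f(x) = 3x^2 + x - 10
Compute f(3):
f(3) = 3 * 3^2 + 1 * 3 - 10
= 27 + 3 - 10
= 20
Compute f(0):
f(0) = 3 * 0^2 + 1 * 0 - 10
= 0 + 0 - 10
= -10
Net change = 20 - (-10) = 30

30


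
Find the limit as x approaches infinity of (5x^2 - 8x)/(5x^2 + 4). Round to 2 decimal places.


For limits at infinity with equal-degree polynomials,
we compare leading coefficients.
Numerator leading term: 5x^2
Denominator leading term: 5x^2
Divide both by x^2:
lim = (5 - 8/x) / (5 + 4/x^2)
As x -> infinity, the 1/x and 1/x^2 terms vanish:
= 5/5 = 1 = 1.00

1.00


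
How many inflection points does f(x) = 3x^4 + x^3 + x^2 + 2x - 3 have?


Inflection points occur where f''(x) = 0 and concavity changes.
f(x) = 3x^4 + x^3 + x^2 + 2x - 3
f'(x) = 12x^3 + 3x^2 + 2x + 2
f''(x) = 36x^2 + 6x + 2
This is a quadratic in x. Use the discriminant to count real roots.
Discriminant = (6)^2 - 4 * 36 * 2
= 36 - 288
= -252
Since discriminant < 0, f''(x) = 0 has no real solutions.
Number of inflection points: 0

0


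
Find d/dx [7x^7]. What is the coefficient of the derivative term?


We apply the power rule: d/dx [ax^n] = a*n * x^(n-1)
d/dx [7x^7]
= 7 * 7 * x^(7-1)
= 49x^6
The coefficient is 49

49


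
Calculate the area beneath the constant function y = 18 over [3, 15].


The area under a constant function y = 18 is a rectangle.
Width = 15 - 3 = 12
Height = 18
Area = width * height
= 12 * 18
= 216

216


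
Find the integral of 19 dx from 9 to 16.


The integral of a constant k over [a, b] equals k * (b - a).
integral from 9 to 16 of 19 dx
= 19 * (16 - 9)
= 19 * 7
= 133

133


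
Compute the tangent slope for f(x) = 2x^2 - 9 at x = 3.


The slope of the tangent line equals f'(x) at the point.
f(x) = 2x^2 - 9
f'(x) = 4x
At x = 3:
f'(3) = 4 * 3 + 0
= 12 + 0
= 12

12


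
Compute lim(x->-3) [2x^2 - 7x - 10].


Since polynomials are continuous, we use direct substitution.
lim(x->-3) of 2x^2 - 7x - 10
= 2 * (-3)^2 - 7 * (-3) - 10
= 18 + 21 - 10
= 29

29


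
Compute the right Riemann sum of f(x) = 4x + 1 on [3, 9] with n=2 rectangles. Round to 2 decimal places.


Right Riemann sum uses right endpoints of each subinterval.
Interval: [3, 9], n = 2
dx = (9 - 3) / 2 = 3
Right endpoints: [6, 9]
f values: [25, 37]
Sum = dx * (sum of f values)
= 3 * 62
= 186 = 186.00

186.00


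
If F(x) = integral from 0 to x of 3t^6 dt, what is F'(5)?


By the Fundamental Theorem of Calculus (Part 1):
If F(x) = integral from 0 to x of f(t) dt, then F'(x) = f(x)
Here f(t) = 3t^6
So F'(x) = 3x^6
Evaluate at x = 5:
F'(5) = 3 * 5^6
= 3 * 15625
= 46875

46875


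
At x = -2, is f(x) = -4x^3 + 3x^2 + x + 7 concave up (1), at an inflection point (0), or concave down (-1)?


Concavity is determined by the sign of f''(x).
f(x) = -4x^3 + 3x^2 + x + 7
f'(x) = -12x^2 + 6x + 1
f''(x) = -24x + 6
f''(-2) = -24 * (-2) + 6
= 48 + 6
= 54
Since f''(-2) > 0, the function is concave up (1)

1


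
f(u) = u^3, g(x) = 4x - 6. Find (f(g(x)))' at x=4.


Using the chain rule: (f(g(x)))' = f'(g(x)) * g'(x)
First, find g(4):
g(4) = 4 * 4 - 6 = 10
Next, f'(u) = 3u^2
And g'(x) = 4
So f'(g(4)) * g'(4)
= 3 * 10^2 * 4
= 3 * 100 * 4
= 1200

1200


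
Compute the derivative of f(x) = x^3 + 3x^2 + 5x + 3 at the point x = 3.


Differentiate f(x) = x^3 + 3x^2 + 5x + 3 term by term:
f'(x) = 3x^2 + 6x + 5
Substitute x = 3:
f'(3) = 3 * 3^2 + 6 * 3 + 5
= 27 + 18 + 5
= 50

50


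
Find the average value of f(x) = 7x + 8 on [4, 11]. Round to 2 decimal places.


Average value = 1/(b-a) * integral from a to b of f(x) dx
First compute the integral of 7x + 8:
F(x) = (7/2)x^2 + 8x
F(11) = 7/2 * 121 + 8 * 11 = 1023/2
F(4) = 7/2 * 16 + 8 * 4 = 88
Integral = 1023/2 - 88 = 847/2
Average = (847/2) / (11 - 4) = (847/2) / 7
= 121/2 = 60.50

60.50


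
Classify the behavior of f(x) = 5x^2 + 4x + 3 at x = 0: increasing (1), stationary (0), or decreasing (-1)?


Compute f'(x) to determine behavior:
f'(x) = 10x + 4
f'(0) = 10 * 0 + 4
= 0 + 4
= 4
Since f'(0) > 0, the function is increasing (1)

1


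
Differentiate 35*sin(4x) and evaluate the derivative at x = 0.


Apply the chain rule to differentiate 35*sin(4x):
d/dx [35*sin(4x)]
= 35 * cos(4x) * d/dx(4x)
= 35 * 4 * cos(4x)
= 140 * cos(4x)
Evaluate at x = 0:
= 140 * cos(0)
= 140 * 1
= 140

140


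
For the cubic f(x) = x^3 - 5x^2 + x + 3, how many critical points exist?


Find where f'(x) = 0:
f(x) = x^3 - 5x^2 + x + 3
f'(x) = 3x^2 - 10x + 1
This is a quadratic in x. Use the discriminant to count real roots.
Discriminant = (-10)^2 - 4 * 3 * 1
= 100 - 12
= 88
Since discriminant > 0, f'(x) = 0 has 2 real solutions.
Number of critical points: 2

2


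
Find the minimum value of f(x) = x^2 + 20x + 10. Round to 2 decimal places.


For a quadratic f(x) = ax^2 + bx + c with a > 0, the minimum is at the vertex.
Vertex x-coordinate: x = -b/(2a)
x = -(20) / (2 * 1)
x = -20/2 = -10
Substitute back to find the minimum value:
f(-10) = 1 * (-10)^2 + 20 * (-10) + 10
= 100 - 200 + 10
= -90 = -90.00

-90.00


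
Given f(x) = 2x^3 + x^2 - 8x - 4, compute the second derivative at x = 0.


First derivative:
f'(x) = 6x^2 + 2x - 8
Second derivative:
f''(x) = 12x + 2
Substitute x = 0:
f''(0) = 12 * 0 + 2
= 0 + 2
= 2

2


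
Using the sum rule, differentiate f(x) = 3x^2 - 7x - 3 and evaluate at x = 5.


Differentiate term by term using power and sum rules:
f(x) = 3x^2 - 7x - 3
f'(x) = 6x - 7
Substitute x = 5:
f'(5) = 6 * 5 - 7
= 30 - 7
= 23

23


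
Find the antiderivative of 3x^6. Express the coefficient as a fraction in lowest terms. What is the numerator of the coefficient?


Apply the power rule for integration:
integral of ax^n dx = a/(n+1) * x^(n+1) + C
integral of 3x^6 dx
= 3/7 * x^7 + C
The coefficient in lowest terms is 3/7, and its numerator is 3

3


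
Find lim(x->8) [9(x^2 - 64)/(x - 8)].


Direct substitution gives 0/0, so we factor the numerator.
Factor: 9(x^2 - 64) = 9 * (x - 8)(x + 8)
Cancel the common factor (x - 8):
9(x^2 - 64)/(x - 8) = 9 * (x + 8)
Now substitute x = 8:
= 9 * (8 + 8) = 144

144


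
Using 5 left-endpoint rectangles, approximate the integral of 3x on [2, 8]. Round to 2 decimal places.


Left Riemann sum uses left endpoints of each subinterval.
Interval: [2, 8], n = 5
dx = (8 - 2) / 5 = 6/5
Left endpoints: [2, 16/5, 22/5, 28/5, 34/5]
f values: [6, 48/5, 66/5, 84/5, 102/5]
Sum = dx * (sum of f values)
= 6/5 * 66
= 396/5 = 79.20

79.20


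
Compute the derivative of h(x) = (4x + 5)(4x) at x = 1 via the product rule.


Let u(x) = 4x + 5 and v(x) = 4x
u'(x) = 4
v'(x) = 4
Product rule: h'(x) = u'(x)*v(x) + u(x)*v'(x)
= 4 * (4x) + (4x + 5) * 4
At x = 1:
u(1) = 4 * 1 + 5 = 9
v(1) = 4 * 1 + 0 = 4
h'(1) = 4 * 4 + 9 * 4
= 16 + 36
= 52

52


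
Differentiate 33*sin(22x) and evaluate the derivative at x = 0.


Apply the chain rule to differentiate 33*sin(22x):
d/dx [33*sin(22x)]
= 33 * cos(22x) * d/dx(22x)
= 33 * 22 * cos(22x)
= 726 * cos(22x)
Evaluate at x = 0:
= 726 * cos(0)
= 726 * 1
= 726

726


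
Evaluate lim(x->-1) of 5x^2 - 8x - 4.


Since polynomials are continuous, we use direct substitution.
lim(x->-1) of 5x^2 - 8x - 4
= 5 * (-1)^2 - 8 * (-1) - 4
= 5 + 8 - 4
= 9

9


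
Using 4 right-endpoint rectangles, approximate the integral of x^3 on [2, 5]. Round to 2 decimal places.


Right Riemann sum uses right endpoints of each subinterval.
Interval: [2, 5], n = 4
dx = (5 - 2) / 4 = 3/4
Right endpoints: [11/4, 7/2, 17/4, 5]
f values: [1331/64, 343/8, 4913/64, 125]
Sum = dx * (sum of f values)
= 3/4 * 4247/16
= 12741/64 ≈ 199.08

199.08


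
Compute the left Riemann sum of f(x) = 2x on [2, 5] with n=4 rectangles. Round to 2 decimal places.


Left Riemann sum uses left endpoints of each subinterval.
Interval: [2, 5], n = 4
dx = (5 - 2) / 4 = 3/4
Left endpoints: [2, 11/4, 7/2, 17/4]
f values: [4, 11/2, 7, 17/2]
Sum = dx * (sum of f values)
= 3/4 * 25
= 75/4 = 18.75

18.75


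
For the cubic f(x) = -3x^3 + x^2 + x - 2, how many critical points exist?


Find where f'(x) = 0:
f(x) = -3x^3 + x^2 + x - 2
f'(x) = -9x^2 + 2x + 1
This is a quadratic in x. Use the discriminant to count real roots.
Discriminant = (2)^2 - 4 * (-9) * 1
= 4 - (-36)
= 40
Since discriminant > 0, f'(x) = 0 has 2 real solutions.
Number of critical points: 2

2


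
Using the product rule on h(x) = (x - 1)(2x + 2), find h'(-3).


Let u(x) = x - 1 and v(x) = 2x + 2
u'(x) = 1
v'(x) = 2
Product rule: h'(x) = u'(x)*v(x) + u(x)*v'(x)
= 1 * (2x + 2) + (x - 1) * 2
At x = -3:
u(-3) = 1 * (-3) - 1 = -4
v(-3) = 2 * (-3) + 2 = -4
h'(-3) = 1 * (-4) + (-4) * 2
= -4 - 8
= -12

-12


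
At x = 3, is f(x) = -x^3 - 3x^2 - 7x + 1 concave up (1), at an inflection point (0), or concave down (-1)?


Concavity is determined by the sign of f''(x).
f(x) = -x^3 - 3x^2 - 7x + 1
f'(x) = -3x^2 - 6x - 7
f''(x) = -6x - 6
f''(3) = -6 * 3 - 6
= -18 - 6
= -24
Since f''(3) < 0, the function is concave down (-1)

-1


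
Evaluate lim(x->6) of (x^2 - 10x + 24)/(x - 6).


Direct substitution gives 0/0, so we factor the numerator.
Factor: (x^2 - 10x + 24) = (x - 6)(x - 4)
Cancel the common factor (x - 6):
(x^2 - 10x + 24)/(x - 6) = (x - 4)
Now substitute x = 6:
= (6) - (4) = 2

2


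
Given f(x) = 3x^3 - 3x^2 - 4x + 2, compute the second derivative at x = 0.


First derivative:
f'(x) = 9x^2 - 6x - 4
Second derivative:
f''(x) = 18x - 6
Substitute x = 0:
f''(0) = 18 * 0 - 6
= 0 - 6
= -6

-6


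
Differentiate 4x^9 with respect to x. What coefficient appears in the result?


We apply the power rule: d/dx [ax^n] = a*n * x^(n-1)
d/dx [4x^9]
= 4 * 9 * x^(9-1)
= 36x^8
The coefficient is 36

36


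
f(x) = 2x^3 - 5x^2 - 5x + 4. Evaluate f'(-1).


Differentiate f(x) = 2x^3 - 5x^2 - 5x + 4 term by term:
f'(x) = 6x^2 - 10x - 5
Substitute x = -1:
f'(-1) = 6 * (-1)^2 - 10 * (-1) - 5
= 6 + 10 - 5
= 11

11


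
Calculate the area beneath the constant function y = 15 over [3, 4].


The area under a constant function y = 15 is a rectangle.
Width = 4 - 3 = 1
Height = 15
Area = width * height
= 1 * 15
= 15

15


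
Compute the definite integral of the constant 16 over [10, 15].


The integral of a constant k over [a, b] equals k * (b - a).
integral from 10 to 15 of 16 dx
= 16 * (15 - 10)
= 16 * 5
= 80

80


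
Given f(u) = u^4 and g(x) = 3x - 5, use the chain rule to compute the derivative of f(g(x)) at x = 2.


Using the chain rule: (f(g(x)))' = f'(g(x)) * g'(x)
First, find g(2):
g(2) = 3 * 2 - 5 = 1
Next, f'(u) = 4u^3
And g'(x) = 3
So f'(g(2)) * g'(2)
= 4 * 1^3 * 3
= 4 * 1 * 3
= 12

12


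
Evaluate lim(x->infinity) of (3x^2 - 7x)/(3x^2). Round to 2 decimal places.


For limits at infinity with equal-degree polynomials,
we compare leading coefficients.
Numerator leading term: 3x^2
Denominator leading term: 3x^2
Divide both by x^2:
lim = (3 - 7/x) / (3)
As x -> infinity, the 1/x and 1/x^2 terms vanish:
= 3/3 = 1 = 1.00

1.00


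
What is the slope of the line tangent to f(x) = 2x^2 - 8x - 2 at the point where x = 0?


The slope of the tangent line equals f'(x) at the point.
f(x) = 2x^2 - 8x - 2
f'(x) = 4x - 8
At x = 0:
f'(0) = 4 * 0 - 8
= 0 - 8
= -8

-8


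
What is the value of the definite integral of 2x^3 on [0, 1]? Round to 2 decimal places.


Find the antiderivative of 2x^3:
F(x) = 2/4 * x^4
Apply the Fundamental Theorem of Calculus:
F(1) - F(0)
= 2/4 * 1^4 - 2/4 * 0^4
= 2/4 * (1 - 0)
= 2/4 * 1
= 1/2 = 0.50

0.50


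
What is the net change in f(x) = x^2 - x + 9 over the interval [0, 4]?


Net change = f(b) - f(a)
f(x) = x^2 - x + 9
Compute f(4):
f(4) = 1 * 4^2 - 1 * 4 + 9
= 16 - 4 + 9
= 21
Compute f(0):
f(0) = 1 * 0^2 - 1 * 0 + 9
= 0 + 0 + 9
= 9
Net change = 21 - 9 = 12

12


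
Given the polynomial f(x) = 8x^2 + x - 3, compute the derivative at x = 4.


Differentiate term by term using power and sum rules:
f(x) = 8x^2 + x - 3
f'(x) = 16x + 1
Substitute x = 4:
f'(4) = 16 * 4 + 1
= 64 + 1
= 65

65


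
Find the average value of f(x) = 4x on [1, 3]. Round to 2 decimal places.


Average value = 1/(b-a) * integral from a to b of f(x) dx
First compute the integral of 4x:
F(x) = 2x^2
F(3) = 2 * 9 + 0 * 3 = 18
F(1) = 2 * 1 + 0 * 1 = 2
Integral = 18 - 2 = 16
Average = 16 / (3 - 1) = 16 / 2
= 8 = 8.00

8.00


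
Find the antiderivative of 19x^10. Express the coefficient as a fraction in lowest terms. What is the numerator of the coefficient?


Apply the power rule for integration:
integral of ax^n dx = a/(n+1) * x^(n+1) + C
integral of 19x^10 dx
= 19/11 * x^11 + C
The coefficient in lowest terms is 19/11, and its numerator is 19

19


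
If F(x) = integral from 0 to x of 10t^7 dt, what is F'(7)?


By the Fundamental Theorem of Calculus (Part 1):
If F(x) = integral from 0 to x of f(t) dt, then F'(x) = f(x)
Here f(t) = 10t^7
So F'(x) = 10x^7
Evaluate at x = 7:
F'(7) = 10 * 7^7
= 10 * 823543
= 8235430

8235430


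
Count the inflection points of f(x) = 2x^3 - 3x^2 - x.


Inflection points occur where f''(x) = 0 and concavity changes.
f(x) = 2x^3 - 3x^2 - x
f'(x) = 6x^2 - 6x - 1
f''(x) = 12x - 6
Set f''(x) = 0:
12x - 6 = 0
x = 6 / 12 = 1/2
Since f''(x) is linear (degree 1), it changes sign at this point.
Therefore there is exactly 1 inflection point.

1


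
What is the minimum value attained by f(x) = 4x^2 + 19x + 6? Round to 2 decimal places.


For a quadratic f(x) = ax^2 + bx + c with a > 0, the minimum is at the vertex.
Vertex x-coordinate: x = -b/(2a)
x = -(19) / (2 * 4)
x = -19/8
Substitute back to find the minimum value:
f(-19/8) = 4 * (-19/8)^2 + 19 * (-19/8) + 6
= 361/16 - 361/8 + 6
= -265/16 ≈ -16.56

-16.56


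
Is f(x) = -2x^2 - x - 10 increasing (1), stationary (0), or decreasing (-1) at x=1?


Compute f'(x) to determine behavior:
f'(x) = -4x - 1
f'(1) = -4 * 1 - 1
= -4 - 1
= -5
Since f'(1) < 0, the function is decreasing (-1)

-1


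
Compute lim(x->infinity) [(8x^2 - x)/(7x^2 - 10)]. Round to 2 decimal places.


For limits at infinity with equal-degree polynomials,
we compare leading coefficients.
Numerator leading term: 8x^2
Denominator leading term: 7x^2
Divide both by x^2:
lim = (8 - 1/x) / (7 - 10/x^2)
As x -> infinity, the 1/x and 1/x^2 terms vanish:
= 8/7 ≈ 1.14

1.14


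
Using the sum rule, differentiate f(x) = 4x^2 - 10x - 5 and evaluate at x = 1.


Differentiate term by term using power and sum rules:
f(x) = 4x^2 - 10x - 5
f'(x) = 8x - 10
Substitute x = 1:
f'(1) = 8 * 1 - 10
= 8 - 10
= -2

-2


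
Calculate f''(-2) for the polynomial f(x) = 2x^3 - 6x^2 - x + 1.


First derivative:
f'(x) = 6x^2 - 12x - 1
Second derivative:
f''(x) = 12x - 12
Substitute x = -2:
f''(-2) = 12 * (-2) - 12
= -24 - 12
= -36

-36


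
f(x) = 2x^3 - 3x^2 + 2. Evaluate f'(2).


Differentiate f(x) = 2x^3 - 3x^2 + 2 term by term:
f'(x) = 6x^2 - 6x
Substitute x = 2:
f'(2) = 6 * 2^2 - 6 * 2 + 0
= 24 - 12 + 0
= 12

12


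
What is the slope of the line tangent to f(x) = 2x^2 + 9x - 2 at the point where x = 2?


The slope of the tangent line equals f'(x) at the point.
f(x) = 2x^2 + 9x - 2
f'(x) = 4x + 9
At x = 2:
f'(2) = 4 * 2 + 9
= 8 + 9
= 17

17


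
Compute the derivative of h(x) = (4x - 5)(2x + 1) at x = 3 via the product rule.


Let u(x) = 4x - 5 and v(x) = 2x + 1
u'(x) = 4
v'(x) = 2
Product rule: h'(x) = u'(x)*v(x) + u(x)*v'(x)
= 4 * (2x + 1) + (4x - 5) * 2
At x = 3:
u(3) = 4 * 3 - 5 = 7
v(3) = 2 * 3 + 1 = 7
h'(3) = 4 * 7 + 7 * 2
= 28 + 14
= 42

42


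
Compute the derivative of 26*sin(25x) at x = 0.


Apply the chain rule to differentiate 26*sin(25x):
d/dx [26*sin(25x)]
= 26 * cos(25x) * d/dx(25x)
= 26 * 25 * cos(25x)
= 650 * cos(25x)
Evaluate at x = 0:
= 650 * cos(0)
= 650 * 1
= 650

650


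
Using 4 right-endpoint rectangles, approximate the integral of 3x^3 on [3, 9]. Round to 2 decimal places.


Right Riemann sum uses right endpoints of each subinterval.
Interval: [3, 9], n = 4
dx = (9 - 3) / 4 = 3/2
Right endpoints: [9/2, 6, 15/2, 9]
f values: [2187/8, 648, 10125/8, 2187]
Sum = dx * (sum of f values)
= 3/2 * 4374
= 6561 = 6561.00

6561.00


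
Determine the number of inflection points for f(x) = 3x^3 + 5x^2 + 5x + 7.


Inflection points occur where f''(x) = 0 and concavity changes.
f(x) = 3x^3 + 5x^2 + 5x + 7
f'(x) = 9x^2 + 10x + 5
f''(x) = 18x + 10
Set f''(x) = 0:
18x + 10 = 0
x = -10 / 18 = -5/9
Since f''(x) is linear (degree 1), it changes sign at this point.
Therefore there is exactly 1 inflection point.

1


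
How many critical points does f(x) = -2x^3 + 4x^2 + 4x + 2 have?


Find where f'(x) = 0:
f(x) = -2x^3 + 4x^2 + 4x + 2
f'(x) = -6x^2 + 8x + 4
This is a quadratic in x. Use the discriminant to count real roots.
Discriminant = (8)^2 - 4 * (-6) * 4
= 64 - (-96)
= 160
Since discriminant > 0, f'(x) = 0 has 2 real solutions.
Number of critical points: 2

2


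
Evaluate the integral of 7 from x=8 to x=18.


The integral of a constant k over [a, b] equals k * (b - a).
integral from 8 to 18 of 7 dx
= 7 * (18 - 8)
= 7 * 10
= 70

70


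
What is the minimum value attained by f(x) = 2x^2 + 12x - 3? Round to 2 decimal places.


For a quadratic f(x) = ax^2 + bx + c with a > 0, the minimum is at the vertex.
Vertex x-coordinate: x = -b/(2a)
x = -(12) / (2 * 2)
x = -12/4 = -3
Substitute back to find the minimum value:
f(-3) = 2 * (-3)^2 + 12 * (-3) - 3
= 18 - 36 - 3
= -21 = -21.00

-21.00


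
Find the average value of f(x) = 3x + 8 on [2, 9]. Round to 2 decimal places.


Average value = 1/(b-a) * integral from a to b of f(x) dx
First compute the integral of 3x + 8:
F(x) = (3/2)x^2 + 8x
F(9) = 3/2 * 81 + 8 * 9 = 387/2
F(2) = 3/2 * 4 + 8 * 2 = 22
Integral = 387/2 - 22 = 343/2
Average = (343/2) / (9 - 2) = (343/2) / 7
= 49/2 = 24.50

24.50


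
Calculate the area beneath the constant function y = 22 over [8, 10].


The area under a constant function y = 22 is a rectangle.
Width = 10 - 8 = 2
Height = 22
Area = width * height
= 2 * 22
= 44

44


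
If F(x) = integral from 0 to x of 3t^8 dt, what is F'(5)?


By the Fundamental Theorem of Calculus (Part 1):
If F(x) = integral from 0 to x of f(t) dt, then F'(x) = f(x)
Here f(t) = 3t^8
So F'(x) = 3x^8
Evaluate at x = 5:
F'(5) = 3 * 5^8
= 3 * 390625
= 1171875

1171875
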